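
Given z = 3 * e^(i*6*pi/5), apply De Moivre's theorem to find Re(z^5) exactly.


Step 1: By De Moivre's theorem, z^5 = 3^5 * e^(i*5*6*pi/5) = 243 * (cos(6*pi) + i*sin(6*pi))
Step 2: |z|^5 = 3^5 = 243
Step 3: Reduce the angle mod 2*pi: 6*pi - 6*pi = 0
Step 4: cos(0) = 1
Step 5: Re(z^5) = 243 * 1 = 243

243


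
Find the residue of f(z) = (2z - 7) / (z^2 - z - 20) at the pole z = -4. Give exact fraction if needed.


Step 1: Q(z) = z^2 - z - 20 = (z + 4)(z - 5)
Step 2: Q'(z) = 2z - 1
Step 3: Q'(-4) = -9, P(-4) = -15
Step 4: Res = P(-4)/Q'(-4) = -15/(-9) = 5/3

5/3


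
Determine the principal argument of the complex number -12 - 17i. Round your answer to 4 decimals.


Step 1: z = -12 - 17i
Step 2: arg(z) = atan2(-17, -12)
Step 3: arg(z) = -2.1855

-2.1855


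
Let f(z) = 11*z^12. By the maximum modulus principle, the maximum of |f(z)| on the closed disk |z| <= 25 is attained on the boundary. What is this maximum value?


Step 1: On |z| = 25, |f(z)| = 11 * |z|^12 = 11 * 25^12
Step 2: By maximum modulus principle, maximum is on boundary.
Step 3: Maximum = 11 * 59604644775390625 = 655651092529296875

655651092529296875


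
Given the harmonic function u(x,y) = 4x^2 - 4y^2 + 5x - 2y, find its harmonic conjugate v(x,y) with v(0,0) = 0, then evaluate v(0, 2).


Step 1: v_x = -u_y = 8y + 2
Step 2: v_y = u_x = 8x + 5
Step 3: v = 8xy + 2x + 5y + C
Step 4: v(0,0) = 0 => C = 0
Step 5: v(0, 2) = 10

10


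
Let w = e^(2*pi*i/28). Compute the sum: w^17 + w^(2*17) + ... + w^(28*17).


Step 1: The sum sum_{j=1}^{n} w^(k*j) equals n if n | k, else 0.
Step 2: Here n = 28, k = 17
Step 3: Does n divide k? 28 | 17 -> False
Step 4: Sum = 0

0


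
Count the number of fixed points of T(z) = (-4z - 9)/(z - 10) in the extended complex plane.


Step 1: Fixed points satisfy T(z) = z
Step 2: z^2 - 6z + 9 = 0
Step 3: Discriminant = (-6)^2 - 4*1*9 = 0
Step 4: Number of fixed points = 1

1


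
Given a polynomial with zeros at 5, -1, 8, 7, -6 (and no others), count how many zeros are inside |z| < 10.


Step 1: Check each root:
  z = 5: |5| = 5 < 10
  z = -1: |-1| = 1 < 10
  z = 8: |8| = 8 < 10
  z = 7: |7| = 7 < 10
  z = -6: |-6| = 6 < 10
Step 2: Count = 5

5


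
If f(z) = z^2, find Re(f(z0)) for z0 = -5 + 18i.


Step 1: z0 = -5 + 18i
Step 2: z0^2 = (-5)^2 - 18^2 - 180i
Step 3: real part = 25 - 324 = -299

-299


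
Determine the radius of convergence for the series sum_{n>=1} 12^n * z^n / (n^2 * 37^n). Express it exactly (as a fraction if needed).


Step 1: General term a_n = 12^n / (n^2 * 37^n)
Step 2: By the root test, |a_n|^(1/n) = 12 / (n^(2/n) * 37) -> 12/37 as n -> infinity (since n^(2/n) -> 1)
Step 3: R = 1/lim|a_n|^(1/n) = 37/12

37/12


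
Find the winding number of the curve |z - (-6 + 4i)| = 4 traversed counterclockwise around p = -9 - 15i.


Step 1: Center c = (-6, 4), radius = 4
Step 2: |p - c|^2 = (-3)^2 + (-19)^2 = 370
Step 3: r^2 = 16
Step 4: |p-c| > r so winding number = 0

0


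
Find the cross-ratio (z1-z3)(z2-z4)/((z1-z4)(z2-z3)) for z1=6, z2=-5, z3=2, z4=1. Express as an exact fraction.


Step 1: (z1-z3)(z2-z4) = 4 * (-6) = -24
Step 2: (z1-z4)(z2-z3) = 5 * (-7) = -35
Step 3: Cross-ratio = 24/35 = 24/35

24/35


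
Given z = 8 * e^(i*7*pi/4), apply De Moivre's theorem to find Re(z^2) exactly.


Step 1: By De Moivre's theorem, z^2 = 8^2 * e^(i*2*7*pi/4) = 64 * (cos(7*pi/2) + i*sin(7*pi/2))
Step 2: |z|^2 = 8^2 = 64
Step 3: Reduce the angle mod 2*pi: 7*pi/2 - 2*pi = 3*pi/2
Step 4: cos(3*pi/2) = 0
Step 5: Re(z^2) = 64 * 0 = 0

0


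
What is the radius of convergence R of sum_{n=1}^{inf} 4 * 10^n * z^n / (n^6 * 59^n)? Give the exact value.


Step 1: General term a_n = 4 * 10^n / (n^6 * 59^n)
Step 2: By the root test, |a_n|^(1/n) = 4^(1/n) * 10 / (n^(6/n) * 59) -> 10/59 as n -> infinity (since 4^(1/n) -> 1 and n^(6/n) -> 1)
Step 3: R = 1/lim|a_n|^(1/n) = 59/10

59/10


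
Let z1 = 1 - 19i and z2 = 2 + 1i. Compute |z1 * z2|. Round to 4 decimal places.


Step 1: |z1| = sqrt(1^2 + (-19)^2) = sqrt(362)
Step 2: |z2| = sqrt(2^2 + 1^2) = sqrt(5)
Step 3: |z1*z2| = |z1|*|z2| = sqrt(362) * sqrt(5) = sqrt(362 * 5) = sqrt(1810)
Step 4: = 42.5441

42.5441


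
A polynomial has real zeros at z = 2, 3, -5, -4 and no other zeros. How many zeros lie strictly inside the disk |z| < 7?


Step 1: Check each root:
  z = 2: |2| = 2 < 7
  z = 3: |3| = 3 < 7
  z = -5: |-5| = 5 < 7
  z = -4: |-4| = 4 < 7
Step 2: Count = 4

4


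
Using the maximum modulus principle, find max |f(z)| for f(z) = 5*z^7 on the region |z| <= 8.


Step 1: On |z| = 8, |f(z)| = 5 * |z|^7 = 5 * 8^7
Step 2: By maximum modulus principle, maximum is on boundary.
Step 3: Maximum = 5 * 2097152 = 10485760

10485760


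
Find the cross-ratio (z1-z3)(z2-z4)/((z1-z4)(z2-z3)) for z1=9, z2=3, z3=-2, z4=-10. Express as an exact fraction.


Step 1: (z1-z3)(z2-z4) = 11 * 13 = 143
Step 2: (z1-z4)(z2-z3) = 19 * 5 = 95
Step 3: Cross-ratio = 143/95 = 143/95

143/95


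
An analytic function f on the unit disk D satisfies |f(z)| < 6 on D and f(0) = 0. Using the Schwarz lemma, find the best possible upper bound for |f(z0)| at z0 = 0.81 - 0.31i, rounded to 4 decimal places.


Step 1: g = f/6 maps D -> D with g(0) = 0, so by the Schwarz lemma |g(z)| <= |z|, i.e. |f(z)| <= 6|z|; this is sharp (f(z) = 6z).
Step 2: |z0|^2 = 0.81^2 + (-0.31)^2 = 0.7522
Step 3: |z0| = sqrt(0.7522) = 0.867295
Step 4: Best bound = 6 * |z0| = 6 * 0.867295 = 5.2038

5.2038


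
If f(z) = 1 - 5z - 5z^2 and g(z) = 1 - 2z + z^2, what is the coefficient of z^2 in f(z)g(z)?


Step 1: z^2 term in f*g comes from: (1)*(z^2) + (-5z)*(-2z) + (-5z^2)*(1)
Step 2: = 1 + 10 - 5
Step 3: = 6

6


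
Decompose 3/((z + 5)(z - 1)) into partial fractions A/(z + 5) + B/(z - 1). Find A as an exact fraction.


Step 1: Multiply both sides by (z + 5) and set z = -5
Step 2: A = 3 / (-5 - 1)
Step 3: A = 3 / (-6)
Step 4: A = -1/2

-1/2


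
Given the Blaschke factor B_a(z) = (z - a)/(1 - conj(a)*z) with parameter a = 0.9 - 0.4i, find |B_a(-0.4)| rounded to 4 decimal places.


Step 1: Numerator z0 - a = -0.4 - (0.9 - 0.4i) = -1.3 + 0.4i
Step 2: Denominator 1 - conj(a)*z0 = 1 - (0.9 + 0.4i)*(-0.4) = 1.36 + 0.16i
Step 3: |z0 - a|^2 = (-1.3)^2 + 0.4^2 = 1.85; |1 - conj(a)*z0|^2 = 1.36^2 + 0.16^2 = 1.8752
Step 4: |B_a(-0.4)| = sqrt(1.85 / 1.8752) = sqrt(0.986561)
Step 5: = 0.9933

0.9933


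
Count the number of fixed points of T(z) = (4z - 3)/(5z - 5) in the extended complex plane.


Step 1: Fixed points satisfy T(z) = z
Step 2: 5z^2 - 9z + 3 = 0
Step 3: Discriminant = (-9)^2 - 4*5*3 = 21
Step 4: Number of fixed points = 2

2


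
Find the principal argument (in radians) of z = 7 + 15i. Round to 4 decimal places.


Step 1: z = 7 + 15i
Step 2: arg(z) = atan2(15, 7)
Step 3: arg(z) = 1.1342

1.1342


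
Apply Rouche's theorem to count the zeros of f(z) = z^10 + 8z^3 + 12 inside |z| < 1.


Step 1: On |z| = 1 the three terms have sizes |z^10| = 1^10 = 1, |8z^3| = 8*1^3 = 8, |12| = 12
Step 2: The dominant term is g(z) = 12; let h(z) = z^10 + 8z^3 so f = g + h
Step 3: On |z| = 1: |g| = 12 and |h| <= 1 + 8 = 9
Step 4: Since 12 > 9, |h| < |g| on |z| = 1, so by Rouche f has the same number of zeros as g inside |z| < 1
Step 5: g(z) = 12 is a nonzero constant with no zeros inside |z| < 1. Answer = 0

0


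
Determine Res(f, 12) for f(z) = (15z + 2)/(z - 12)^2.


Step 1: Pole of order 2 at z = 12
Step 2: Res = lim d/dz [(z - 12)^2 * f(z)] as z -> 12
Step 3: (z - 12)^2 * f(z) = 15z + 2
Step 4: d/dz[15z + 2] = 15

15


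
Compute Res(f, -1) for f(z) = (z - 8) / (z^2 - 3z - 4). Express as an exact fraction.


Step 1: Q(z) = z^2 - 3z - 4 = (z + 1)(z - 4)
Step 2: Q'(z) = 2z - 3
Step 3: Q'(-1) = -5, P(-1) = -9
Step 4: Res = P(-1)/Q'(-1) = -9/(-5) = 9/5

9/5


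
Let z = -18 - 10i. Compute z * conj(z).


Step 1: conj(z) = -18 + 10i
Step 2: z * conj(z) = (-18)^2 + (-10)^2
Step 3: = 324 + 100 = 424

424


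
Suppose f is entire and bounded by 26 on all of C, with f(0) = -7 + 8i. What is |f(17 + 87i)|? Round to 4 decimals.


Step 1: By Liouville's theorem, a bounded entire function is constant.
Step 2: f(z) = f(0) = -7 + 8i for all z.
Step 3: |f(w)| = |-7 + 8i| = sqrt(49 + 64)
Step 4: = 10.6301

10.6301


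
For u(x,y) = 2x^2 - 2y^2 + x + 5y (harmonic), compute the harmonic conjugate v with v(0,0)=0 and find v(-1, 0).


Step 1: v_x = -u_y = 4y - 5
Step 2: v_y = u_x = 4x + 1
Step 3: v = 4xy - 5x + y + C
Step 4: v(0,0) = 0 => C = 0
Step 5: v(-1, 0) = 5

5


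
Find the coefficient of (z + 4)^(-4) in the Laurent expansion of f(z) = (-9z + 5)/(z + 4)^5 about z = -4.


Step 1: Write the numerator in powers of (z + 4): -9z + 5 = -9(z + 4) + (-9*(-4) + 5) = -9(z + 4) + 41
Step 2: Divide by (z + 4)^5: f(z) = 41(z + 4)^(-5) - 9(z + 4)^(-4)
Step 3: This finite sum is the Laurent series of f about z = -4.
Step 4: Coefficient of (z + 4)^(-4) = coefficient of (z + 4) in the re-centred numerator = -9

-9


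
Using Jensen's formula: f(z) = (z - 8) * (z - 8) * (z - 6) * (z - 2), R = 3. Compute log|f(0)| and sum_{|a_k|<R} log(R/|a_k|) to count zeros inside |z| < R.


Jensen's formula: (1/2pi)*integral log|f(Re^it)|dt = log|f(0)| + sum_{|a_k|<R} log(R/|a_k|)
Step 1: f(0) = (-8) * (-8) * (-6) * (-2) = 768
Step 2: log|f(0)| = log|8| + log|8| + log|6| + log|2| = 6.6438
Step 3: Zeros inside |z| < 3: 2
Step 4: Jensen sum = log(3/2) = 0.4055
Step 5: n(R) = number of terms in the Jensen sum = count of zeros inside |z| < 3 = 1

1


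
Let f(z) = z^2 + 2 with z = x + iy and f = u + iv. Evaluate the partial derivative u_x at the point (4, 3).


Step 1: f(z) = (x+iy)^2 + 2
Step 2: u = (x^2 - y^2) + 2
Step 3: u_x = 2x + 0
Step 4: At (4, 3): u_x = 8 + 0 = 8

8


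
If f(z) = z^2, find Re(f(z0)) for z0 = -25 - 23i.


Step 1: z0 = -25 - 23i
Step 2: z0^2 = (-25)^2 - (-23)^2 + 1150i
Step 3: real part = 625 - 529 = 96

96


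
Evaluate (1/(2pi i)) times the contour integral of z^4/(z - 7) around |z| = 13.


Step 1: f(z) = z^4, a = 7 is inside |z| = 13
Step 2: By Cauchy integral formula: (1/(2pi*i)) * integral = f(a)
Step 3: f(7) = 7^4 = 2401

2401


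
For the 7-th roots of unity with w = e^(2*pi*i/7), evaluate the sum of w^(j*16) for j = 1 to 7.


Step 1: The sum sum_{j=1}^{n} w^(k*j) equals n if n | k, else 0.
Step 2: Here n = 7, k = 16
Step 3: Does n divide k? 7 | 16 -> False
Step 4: Sum = 0

0


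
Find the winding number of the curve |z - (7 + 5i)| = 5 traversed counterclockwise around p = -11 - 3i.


Step 1: Center c = (7, 5), radius = 5
Step 2: |p - c|^2 = (-18)^2 + (-8)^2 = 388
Step 3: r^2 = 25
Step 4: |p-c| > r so winding number = 0

0


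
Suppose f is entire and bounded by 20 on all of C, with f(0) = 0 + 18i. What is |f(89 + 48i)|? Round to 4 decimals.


Step 1: By Liouville's theorem, a bounded entire function is constant.
Step 2: f(z) = f(0) = 0 + 18i for all z.
Step 3: |f(w)| = |0 + 18i| = sqrt(0 + 324)
Step 4: = 18.0

18.0


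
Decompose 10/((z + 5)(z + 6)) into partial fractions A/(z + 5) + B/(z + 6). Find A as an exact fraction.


Step 1: Multiply both sides by (z + 5) and set z = -5
Step 2: A = 10 / (-5 + 6)
Step 3: A = 10 / 1
Step 4: A = 10

10


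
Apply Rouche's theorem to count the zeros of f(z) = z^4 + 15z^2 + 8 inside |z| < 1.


Step 1: On |z| = 1 the three terms have sizes |z^4| = 1^4 = 1, |15z^2| = 15*1^2 = 15, |8| = 8
Step 2: The dominant term is g(z) = 15z^2; let h(z) = z^4 + 8 so f = g + h
Step 3: On |z| = 1: |g| = 15 and |h| <= 1 + 8 = 9
Step 4: Since 15 > 9, |h| < |g| on |z| = 1, so by Rouche f has the same number of zeros as g inside |z| < 1
Step 5: g(z) = 15z^2 has 2 zeros (at the origin, multiplicity 2) inside |z| < 1. Answer = 2

2


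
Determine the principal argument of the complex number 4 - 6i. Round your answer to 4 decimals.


Step 1: z = 4 - 6i
Step 2: arg(z) = atan2(-6, 4)
Step 3: arg(z) = -0.9828

-0.9828


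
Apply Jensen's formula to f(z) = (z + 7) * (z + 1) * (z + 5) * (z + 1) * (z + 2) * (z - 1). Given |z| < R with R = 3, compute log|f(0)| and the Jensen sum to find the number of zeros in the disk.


Jensen's formula: (1/2pi)*integral log|f(Re^it)|dt = log|f(0)| + sum_{|a_k|<R} log(R/|a_k|)
Step 1: f(0) = 7 * 1 * 5 * 1 * 2 * (-1) = -70
Step 2: log|f(0)| = log|-7| + log|-1| + log|-5| + log|-1| + log|-2| + log|1| = 4.2485
Step 3: Zeros inside |z| < 3: -1, -1, -2, 1
Step 4: Jensen sum = log(3/1) + log(3/1) + log(3/2) + log(3/1) = 3.7013
Step 5: n(R) = number of terms in the Jensen sum = count of zeros inside |z| < 3 = 4

4


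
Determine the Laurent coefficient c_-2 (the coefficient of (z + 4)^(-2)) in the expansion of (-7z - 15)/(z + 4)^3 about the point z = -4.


Step 1: Write the numerator in powers of (z + 4): -7z - 15 = -7(z + 4) + (-7*(-4) - 15) = -7(z + 4) + 13
Step 2: Divide by (z + 4)^3: f(z) = 13(z + 4)^(-3) - 7(z + 4)^(-2)
Step 3: This finite sum is the Laurent series of f about z = -4.
Step 4: Coefficient of (z + 4)^(-2) = coefficient of (z + 4) in the re-centred numerator = -7

-7


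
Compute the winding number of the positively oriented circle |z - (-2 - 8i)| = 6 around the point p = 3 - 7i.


Step 1: Center c = (-2, -8), radius = 6
Step 2: |p - c|^2 = 5^2 + 1^2 = 26
Step 3: r^2 = 36
Step 4: |p-c| < r so winding number = 1

1


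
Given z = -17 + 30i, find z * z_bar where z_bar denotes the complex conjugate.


Step 1: conj(z) = -17 - 30i
Step 2: z * conj(z) = (-17)^2 + 30^2
Step 3: = 289 + 900 = 1189

1189


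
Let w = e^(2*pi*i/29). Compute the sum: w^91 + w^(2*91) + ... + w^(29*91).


Step 1: The sum sum_{j=1}^{n} w^(k*j) equals n if n | k, else 0.
Step 2: Here n = 29, k = 91
Step 3: Does n divide k? 29 | 91 -> False
Step 4: Sum = 0

0


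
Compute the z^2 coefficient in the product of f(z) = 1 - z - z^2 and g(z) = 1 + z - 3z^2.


Step 1: z^2 term in f*g comes from: (1)*(-3z^2) + (-z)*(z) + (-z^2)*(1)
Step 2: = -3 - 1 - 1
Step 3: = -5

-5


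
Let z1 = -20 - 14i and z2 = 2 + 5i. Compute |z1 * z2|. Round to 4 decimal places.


Step 1: |z1| = sqrt((-20)^2 + (-14)^2) = sqrt(596)
Step 2: |z2| = sqrt(2^2 + 5^2) = sqrt(29)
Step 3: |z1*z2| = |z1|*|z2| = sqrt(596) * sqrt(29) = sqrt(596 * 29) = sqrt(17284)
Step 4: = 131.4686

131.4686


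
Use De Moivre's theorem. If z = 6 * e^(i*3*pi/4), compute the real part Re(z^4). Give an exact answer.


Step 1: By De Moivre's theorem, z^4 = 6^4 * e^(i*4*3*pi/4) = 1296 * (cos(3*pi) + i*sin(3*pi))
Step 2: |z|^4 = 6^4 = 1296
Step 3: Reduce the angle mod 2*pi: 3*pi - 2*pi = pi
Step 4: cos(pi) = -1
Step 5: Re(z^4) = 1296 * (-1) = -1296

-1296


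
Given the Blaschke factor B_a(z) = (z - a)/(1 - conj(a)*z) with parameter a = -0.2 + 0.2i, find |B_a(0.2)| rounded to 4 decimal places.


Step 1: Numerator z0 - a = 0.2 - (-0.2 + 0.2i) = 0.4 - 0.2i
Step 2: Denominator 1 - conj(a)*z0 = 1 - (-0.2 - 0.2i)*0.2 = 1.04 + 0.04i
Step 3: |z0 - a|^2 = 0.4^2 + (-0.2)^2 = 0.2; |1 - conj(a)*z0|^2 = 1.04^2 + 0.04^2 = 1.0832
Step 4: |B_a(0.2)| = sqrt(0.2 / 1.0832) = sqrt(0.184638)
Step 5: = 0.4297

0.4297


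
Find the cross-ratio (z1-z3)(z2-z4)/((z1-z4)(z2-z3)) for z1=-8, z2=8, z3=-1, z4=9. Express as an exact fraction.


Step 1: (z1-z3)(z2-z4) = (-7) * (-1) = 7
Step 2: (z1-z4)(z2-z3) = (-17) * 9 = -153
Step 3: Cross-ratio = -7/153 = -7/153

-7/153


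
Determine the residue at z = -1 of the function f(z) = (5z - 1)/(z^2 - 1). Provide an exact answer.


Step 1: Q(z) = z^2 - 1 = (z + 1)(z - 1)
Step 2: Q'(z) = 2z
Step 3: Q'(-1) = -2, P(-1) = -6
Step 4: Res = P(-1)/Q'(-1) = -6/(-2) = 3

3


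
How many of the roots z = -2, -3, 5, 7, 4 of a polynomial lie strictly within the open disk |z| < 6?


Step 1: Check each root:
  z = -2: |-2| = 2 < 6
  z = -3: |-3| = 3 < 6
  z = 5: |5| = 5 < 6
  z = 7: |7| = 7 >= 6
  z = 4: |4| = 4 < 6
Step 2: Count = 4

4


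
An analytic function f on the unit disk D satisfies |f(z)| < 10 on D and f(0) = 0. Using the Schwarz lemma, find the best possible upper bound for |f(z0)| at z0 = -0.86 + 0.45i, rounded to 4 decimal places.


Step 1: g = f/10 maps D -> D with g(0) = 0, so by the Schwarz lemma |g(z)| <= |z|, i.e. |f(z)| <= 10|z|; this is sharp (f(z) = 10z).
Step 2: |z0|^2 = (-0.86)^2 + 0.45^2 = 0.9421
Step 3: |z0| = sqrt(0.9421) = 0.970618
Step 4: Best bound = 10 * |z0| = 10 * 0.970618 = 9.7062

9.7062


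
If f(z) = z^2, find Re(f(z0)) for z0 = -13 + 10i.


Step 1: z0 = -13 + 10i
Step 2: z0^2 = (-13)^2 - 10^2 - 260i
Step 3: real part = 169 - 100 = 69

69


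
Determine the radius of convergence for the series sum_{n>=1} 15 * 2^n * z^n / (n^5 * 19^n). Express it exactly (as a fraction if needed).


Step 1: General term a_n = 15 * 2^n / (n^5 * 19^n)
Step 2: By the root test, |a_n|^(1/n) = 15^(1/n) * 2 / (n^(5/n) * 19) -> 2/19 as n -> infinity (since 15^(1/n) -> 1 and n^(5/n) -> 1)
Step 3: R = 1/lim|a_n|^(1/n) = 19/2

19/2


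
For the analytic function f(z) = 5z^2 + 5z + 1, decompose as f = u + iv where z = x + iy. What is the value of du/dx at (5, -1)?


Step 1: f(z) = 5(x+iy)^2 + 5(x+iy) + 1
Step 2: u = 5(x^2 - y^2) + 5x + 1
Step 3: u_x = 10x + 5
Step 4: At (5, -1): u_x = 50 + 5 = 55

55


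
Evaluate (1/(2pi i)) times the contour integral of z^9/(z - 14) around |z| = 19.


Step 1: f(z) = z^9, a = 14 is inside |z| = 19
Step 2: By Cauchy integral formula: (1/(2pi*i)) * integral = f(a)
Step 3: f(14) = 14^9 = 20661046784

20661046784


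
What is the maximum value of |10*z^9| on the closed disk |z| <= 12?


Step 1: On |z| = 12, |f(z)| = 10 * |z|^9 = 10 * 12^9
Step 2: By maximum modulus principle, maximum is on boundary.
Step 3: Maximum = 10 * 5159780352 = 51597803520

51597803520


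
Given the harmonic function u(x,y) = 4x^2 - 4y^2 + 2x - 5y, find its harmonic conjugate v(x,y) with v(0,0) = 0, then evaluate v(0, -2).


Step 1: v_x = -u_y = 8y + 5
Step 2: v_y = u_x = 8x + 2
Step 3: v = 8xy + 5x + 2y + C
Step 4: v(0,0) = 0 => C = 0
Step 5: v(0, -2) = -4

-4


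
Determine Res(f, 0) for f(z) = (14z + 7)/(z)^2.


Step 1: Pole of order 2 at z = 0
Step 2: Res = lim d/dz [(z)^2 * f(z)] as z -> 0
Step 3: (z)^2 * f(z) = 14z + 7
Step 4: d/dz[14z + 7] = 14

14


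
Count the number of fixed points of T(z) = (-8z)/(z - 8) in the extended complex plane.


Step 1: Fixed points satisfy T(z) = z
Step 2: z^2 = 0
Step 3: Discriminant = 0^2 - 4*1*0 = 0
Step 4: Number of fixed points = 1

1


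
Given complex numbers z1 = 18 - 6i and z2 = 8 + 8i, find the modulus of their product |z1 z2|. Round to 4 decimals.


Step 1: |z1| = sqrt(18^2 + (-6)^2) = sqrt(360)
Step 2: |z2| = sqrt(8^2 + 8^2) = sqrt(128)
Step 3: |z1*z2| = |z1|*|z2| = sqrt(360) * sqrt(128) = sqrt(360 * 128) = sqrt(46080)
Step 4: = 214.6625

214.6625


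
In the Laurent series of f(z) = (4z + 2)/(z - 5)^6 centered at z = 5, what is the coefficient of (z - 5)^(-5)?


Step 1: Write the numerator in powers of (z - 5): 4z + 2 = 4(z - 5) + (4*5 + 2) = 4(z - 5) + 22
Step 2: Divide by (z - 5)^6: f(z) = 22(z - 5)^(-6) + 4(z - 5)^(-5)
Step 3: This finite sum is the Laurent series of f about z = 5.
Step 4: Coefficient of (z - 5)^(-5) = coefficient of (z - 5) in the re-centred numerator = 4

4


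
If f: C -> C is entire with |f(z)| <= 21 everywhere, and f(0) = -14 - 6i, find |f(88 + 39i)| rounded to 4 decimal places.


Step 1: By Liouville's theorem, a bounded entire function is constant.
Step 2: f(z) = f(0) = -14 - 6i for all z.
Step 3: |f(w)| = |-14 - 6i| = sqrt(196 + 36)
Step 4: = 15.2315

15.2315


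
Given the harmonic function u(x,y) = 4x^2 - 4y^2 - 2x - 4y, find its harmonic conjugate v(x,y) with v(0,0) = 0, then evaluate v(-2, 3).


Step 1: v_x = -u_y = 8y + 4
Step 2: v_y = u_x = 8x - 2
Step 3: v = 8xy + 4x - 2y + C
Step 4: v(0,0) = 0 => C = 0
Step 5: v(-2, 3) = -62

-62


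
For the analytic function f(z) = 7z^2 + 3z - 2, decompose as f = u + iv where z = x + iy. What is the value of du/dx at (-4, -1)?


Step 1: f(z) = 7(x+iy)^2 + 3(x+iy) - 2
Step 2: u = 7(x^2 - y^2) + 3x - 2
Step 3: u_x = 14x + 3
Step 4: At (-4, -1): u_x = -56 + 3 = -53

-53


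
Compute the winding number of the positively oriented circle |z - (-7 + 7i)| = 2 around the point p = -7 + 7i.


Step 1: Center c = (-7, 7), radius = 2
Step 2: |p - c|^2 = 0^2 + 0^2 = 0
Step 3: r^2 = 4
Step 4: |p-c| < r so winding number = 1

1


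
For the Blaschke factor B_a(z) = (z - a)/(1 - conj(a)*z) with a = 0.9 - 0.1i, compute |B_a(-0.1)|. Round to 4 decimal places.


Step 1: Numerator z0 - a = -0.1 - (0.9 - 0.1i) = -1 + 0.1i
Step 2: Denominator 1 - conj(a)*z0 = 1 - (0.9 + 0.1i)*(-0.1) = 1.09 + 0.01i
Step 3: |z0 - a|^2 = (-1)^2 + 0.1^2 = 1.01; |1 - conj(a)*z0|^2 = 1.09^2 + 0.01^2 = 1.1882
Step 4: |B_a(-0.1)| = sqrt(1.01 / 1.1882) = sqrt(0.850025)
Step 5: = 0.922

0.922


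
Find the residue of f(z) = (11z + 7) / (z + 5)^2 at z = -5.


Step 1: Pole of order 2 at z = -5
Step 2: Res = lim d/dz [(z + 5)^2 * f(z)] as z -> -5
Step 3: (z + 5)^2 * f(z) = 11z + 7
Step 4: d/dz[11z + 7] = 11

11


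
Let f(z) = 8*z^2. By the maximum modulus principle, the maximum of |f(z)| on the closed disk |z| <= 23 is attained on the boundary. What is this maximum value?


Step 1: On |z| = 23, |f(z)| = 8 * |z|^2 = 8 * 23^2
Step 2: By maximum modulus principle, maximum is on boundary.
Step 3: Maximum = 8 * 529 = 4232

4232


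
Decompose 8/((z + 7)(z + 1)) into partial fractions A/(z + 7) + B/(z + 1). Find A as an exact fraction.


Step 1: Multiply both sides by (z + 7) and set z = -7
Step 2: A = 8 / (-7 + 1)
Step 3: A = 8 / (-6)
Step 4: A = -4/3

-4/3


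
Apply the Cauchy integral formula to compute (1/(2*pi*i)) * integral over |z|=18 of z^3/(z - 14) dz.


Step 1: f(z) = z^3, a = 14 is inside |z| = 18
Step 2: By Cauchy integral formula: (1/(2pi*i)) * integral = f(a)
Step 3: f(14) = 14^3 = 2744

2744


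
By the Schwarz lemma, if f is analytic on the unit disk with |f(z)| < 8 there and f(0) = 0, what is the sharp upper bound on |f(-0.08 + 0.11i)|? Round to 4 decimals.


Step 1: g = f/8 maps D -> D with g(0) = 0, so by the Schwarz lemma |g(z)| <= |z|, i.e. |f(z)| <= 8|z|; this is sharp (f(z) = 8z).
Step 2: |z0|^2 = (-0.08)^2 + 0.11^2 = 0.0185
Step 3: |z0| = sqrt(0.0185) = 0.136015
Step 4: Best bound = 8 * |z0| = 8 * 0.136015 = 1.0881

1.0881


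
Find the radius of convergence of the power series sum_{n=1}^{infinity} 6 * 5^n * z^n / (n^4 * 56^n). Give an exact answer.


Step 1: General term a_n = 6 * 5^n / (n^4 * 56^n)
Step 2: By the root test, |a_n|^(1/n) = 6^(1/n) * 5 / (n^(4/n) * 56) -> 5/56 as n -> infinity (since 6^(1/n) -> 1 and n^(4/n) -> 1)
Step 3: R = 1/lim|a_n|^(1/n) = 56/5

56/5


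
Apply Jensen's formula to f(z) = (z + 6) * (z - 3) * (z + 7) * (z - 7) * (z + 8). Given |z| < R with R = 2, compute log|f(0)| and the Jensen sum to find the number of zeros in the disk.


Jensen's formula: (1/2pi)*integral log|f(Re^it)|dt = log|f(0)| + sum_{|a_k|<R} log(R/|a_k|)
Step 1: f(0) = 6 * (-3) * 7 * (-7) * 8 = 7056
Step 2: log|f(0)| = log|-6| + log|3| + log|-7| + log|7| + log|-8| = 8.8616
Step 3: Zeros inside |z| < 2: none
Step 4: Jensen sum = (empty sum) = 0
Step 5: n(R) = number of terms in the Jensen sum = count of zeros inside |z| < 2 = 0

0


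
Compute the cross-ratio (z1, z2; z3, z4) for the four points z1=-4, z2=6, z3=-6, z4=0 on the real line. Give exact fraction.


Step 1: (z1-z3)(z2-z4) = 2 * 6 = 12
Step 2: (z1-z4)(z2-z3) = (-4) * 12 = -48
Step 3: Cross-ratio = -12/48 = -1/4

-1/4


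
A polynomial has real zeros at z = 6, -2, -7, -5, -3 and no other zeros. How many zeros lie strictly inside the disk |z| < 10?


Step 1: Check each root:
  z = 6: |6| = 6 < 10
  z = -2: |-2| = 2 < 10
  z = -7: |-7| = 7 < 10
  z = -5: |-5| = 5 < 10
  z = -3: |-3| = 3 < 10
Step 2: Count = 5

5


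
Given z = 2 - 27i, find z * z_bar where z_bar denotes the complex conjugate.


Step 1: conj(z) = 2 + 27i
Step 2: z * conj(z) = 2^2 + (-27)^2
Step 3: = 4 + 729 = 733

733


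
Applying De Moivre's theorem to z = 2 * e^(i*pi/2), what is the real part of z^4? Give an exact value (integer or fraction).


Step 1: By De Moivre's theorem, z^4 = 2^4 * e^(i*4*pi/2) = 16 * (cos(2*pi) + i*sin(2*pi))
Step 2: |z|^4 = 2^4 = 16
Step 3: Reduce the angle mod 2*pi: 2*pi - 2*pi = 0
Step 4: cos(0) = 1
Step 5: Re(z^4) = 16 * 1 = 16

16


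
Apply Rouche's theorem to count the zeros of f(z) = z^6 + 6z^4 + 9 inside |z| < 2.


Step 1: On |z| = 2 the three terms have sizes |z^6| = 2^6 = 64, |6z^4| = 6*2^4 = 96, |9| = 9
Step 2: The dominant term is g(z) = 6z^4; let h(z) = z^6 + 9 so f = g + h
Step 3: On |z| = 2: |g| = 96 and |h| <= 64 + 9 = 73
Step 4: Since 96 > 73, |h| < |g| on |z| = 2, so by Rouche f has the same number of zeros as g inside |z| < 2
Step 5: g(z) = 6z^4 has 4 zeros (at the origin, multiplicity 4) inside |z| < 2. Answer = 4

4


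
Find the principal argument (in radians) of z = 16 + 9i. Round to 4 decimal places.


Step 1: z = 16 + 9i
Step 2: arg(z) = atan2(9, 16)
Step 3: arg(z) = 0.5124

0.5124


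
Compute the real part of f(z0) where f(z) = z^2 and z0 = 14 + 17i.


Step 1: z0 = 14 + 17i
Step 2: z0^2 = 14^2 - 17^2 + 476i
Step 3: real part = 196 - 289 = -93

-93


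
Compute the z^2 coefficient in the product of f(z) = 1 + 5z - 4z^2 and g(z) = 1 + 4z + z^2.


Step 1: z^2 term in f*g comes from: (1)*(z^2) + (5z)*(4z) + (-4z^2)*(1)
Step 2: = 1 + 20 - 4
Step 3: = 17

17


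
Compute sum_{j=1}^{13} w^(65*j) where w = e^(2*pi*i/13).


Step 1: The sum sum_{j=1}^{n} w^(k*j) equals n if n | k, else 0.
Step 2: Here n = 13, k = 65
Step 3: Does n divide k? 13 | 65 -> True
Step 4: Sum = 13

13


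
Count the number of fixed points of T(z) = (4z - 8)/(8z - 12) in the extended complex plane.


Step 1: Fixed points satisfy T(z) = z
Step 2: 8z^2 - 16z + 8 = 0
Step 3: Discriminant = (-16)^2 - 4*8*8 = 0
Step 4: Number of fixed points = 1

1


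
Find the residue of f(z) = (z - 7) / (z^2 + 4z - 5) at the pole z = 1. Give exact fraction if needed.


Step 1: Q(z) = z^2 + 4z - 5 = (z - 1)(z + 5)
Step 2: Q'(z) = 2z + 4
Step 3: Q'(1) = 6, P(1) = -6
Step 4: Res = P(1)/Q'(1) = -6/6 = -1

-1


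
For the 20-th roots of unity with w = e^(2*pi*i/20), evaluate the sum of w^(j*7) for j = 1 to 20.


Step 1: The sum sum_{j=1}^{n} w^(k*j) equals n if n | k, else 0.
Step 2: Here n = 20, k = 7
Step 3: Does n divide k? 20 | 7 -> False
Step 4: Sum = 0

0


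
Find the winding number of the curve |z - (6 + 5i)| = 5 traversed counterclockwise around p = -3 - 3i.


Step 1: Center c = (6, 5), radius = 5
Step 2: |p - c|^2 = (-9)^2 + (-8)^2 = 145
Step 3: r^2 = 25
Step 4: |p-c| > r so winding number = 0

0


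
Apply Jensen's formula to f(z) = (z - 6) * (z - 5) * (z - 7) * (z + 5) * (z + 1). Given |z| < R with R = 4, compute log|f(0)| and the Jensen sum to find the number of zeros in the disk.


Jensen's formula: (1/2pi)*integral log|f(Re^it)|dt = log|f(0)| + sum_{|a_k|<R} log(R/|a_k|)
Step 1: f(0) = (-6) * (-5) * (-7) * 5 * 1 = -1050
Step 2: log|f(0)| = log|6| + log|5| + log|7| + log|-5| + log|-1| = 6.9565
Step 3: Zeros inside |z| < 4: -1
Step 4: Jensen sum = log(4/1) = 1.3863
Step 5: n(R) = number of terms in the Jensen sum = count of zeros inside |z| < 4 = 1

1


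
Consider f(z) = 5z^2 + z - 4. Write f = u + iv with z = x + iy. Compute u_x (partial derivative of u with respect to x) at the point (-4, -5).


Step 1: f(z) = 5(x+iy)^2 + (x+iy) - 4
Step 2: u = 5(x^2 - y^2) + x - 4
Step 3: u_x = 10x + 1
Step 4: At (-4, -5): u_x = -40 + 1 = -39

-39


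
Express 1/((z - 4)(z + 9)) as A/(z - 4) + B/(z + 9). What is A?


Step 1: Multiply both sides by (z - 4) and set z = 4
Step 2: A = 1 / (4 + 9)
Step 3: A = 1 / 13
Step 4: A = 1/13

1/13


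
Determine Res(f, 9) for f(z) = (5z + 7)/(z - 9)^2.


Step 1: Pole of order 2 at z = 9
Step 2: Res = lim d/dz [(z - 9)^2 * f(z)] as z -> 9
Step 3: (z - 9)^2 * f(z) = 5z + 7
Step 4: d/dz[5z + 7] = 5

5


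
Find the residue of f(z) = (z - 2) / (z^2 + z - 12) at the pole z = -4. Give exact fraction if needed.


Step 1: Q(z) = z^2 + z - 12 = (z + 4)(z - 3)
Step 2: Q'(z) = 2z + 1
Step 3: Q'(-4) = -7, P(-4) = -6
Step 4: Res = P(-4)/Q'(-4) = -6/(-7) = 6/7

6/7


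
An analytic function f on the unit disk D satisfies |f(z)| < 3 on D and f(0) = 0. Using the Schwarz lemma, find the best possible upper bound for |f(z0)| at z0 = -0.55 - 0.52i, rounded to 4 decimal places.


Step 1: g = f/3 maps D -> D with g(0) = 0, so by the Schwarz lemma |g(z)| <= |z|, i.e. |f(z)| <= 3|z|; this is sharp (f(z) = 3z).
Step 2: |z0|^2 = (-0.55)^2 + (-0.52)^2 = 0.5729
Step 3: |z0| = sqrt(0.5729) = 0.756902
Step 4: Best bound = 3 * |z0| = 3 * 0.756902 = 2.2707

2.2707


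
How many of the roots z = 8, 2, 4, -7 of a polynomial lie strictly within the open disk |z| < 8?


Step 1: Check each root:
  z = 8: |8| = 8 >= 8
  z = 2: |2| = 2 < 8
  z = 4: |4| = 4 < 8
  z = -7: |-7| = 7 < 8
Step 2: Count = 3

3


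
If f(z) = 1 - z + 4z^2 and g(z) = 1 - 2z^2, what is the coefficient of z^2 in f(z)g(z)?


Step 1: z^2 term in f*g comes from: (1)*(-2z^2) + (-z)*(0) + (4z^2)*(1)
Step 2: = -2 + 0 + 4
Step 3: = 2

2


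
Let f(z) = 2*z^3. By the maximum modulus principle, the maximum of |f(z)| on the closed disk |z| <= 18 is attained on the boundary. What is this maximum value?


Step 1: On |z| = 18, |f(z)| = 2 * |z|^3 = 2 * 18^3
Step 2: By maximum modulus principle, maximum is on boundary.
Step 3: Maximum = 2 * 5832 = 11664

11664


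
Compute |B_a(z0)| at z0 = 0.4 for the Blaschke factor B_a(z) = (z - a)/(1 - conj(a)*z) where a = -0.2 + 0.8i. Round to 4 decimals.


Step 1: Numerator z0 - a = 0.4 - (-0.2 + 0.8i) = 0.6 - 0.8i
Step 2: Denominator 1 - conj(a)*z0 = 1 - (-0.2 - 0.8i)*0.4 = 1.08 + 0.32i
Step 3: |z0 - a|^2 = 0.6^2 + (-0.8)^2 = 1; |1 - conj(a)*z0|^2 = 1.08^2 + 0.32^2 = 1.2688
Step 4: |B_a(0.4)| = sqrt(1 / 1.2688) = sqrt(0.788146)
Step 5: = 0.8878

0.8878


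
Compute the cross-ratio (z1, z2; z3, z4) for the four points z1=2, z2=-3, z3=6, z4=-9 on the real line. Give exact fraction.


Step 1: (z1-z3)(z2-z4) = (-4) * 6 = -24
Step 2: (z1-z4)(z2-z3) = 11 * (-9) = -99
Step 3: Cross-ratio = 24/99 = 8/33

8/33


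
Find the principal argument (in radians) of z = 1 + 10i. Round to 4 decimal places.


Step 1: z = 1 + 10i
Step 2: arg(z) = atan2(10, 1)
Step 3: arg(z) = 1.4711

1.4711


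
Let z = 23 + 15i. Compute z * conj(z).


Step 1: conj(z) = 23 - 15i
Step 2: z * conj(z) = 23^2 + 15^2
Step 3: = 529 + 225 = 754

754


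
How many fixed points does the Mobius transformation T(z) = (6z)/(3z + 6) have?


Step 1: Fixed points satisfy T(z) = z
Step 2: 3z^2 = 0
Step 3: Discriminant = 0^2 - 4*3*0 = 0
Step 4: Number of fixed points = 1

1


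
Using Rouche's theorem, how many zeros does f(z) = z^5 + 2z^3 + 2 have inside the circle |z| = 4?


Step 1: On |z| = 4 the three terms have sizes |z^5| = 4^5 = 1024, |2z^3| = 2*4^3 = 128, |2| = 2
Step 2: The dominant term is g(z) = z^5; let h(z) = 2z^3 + 2 so f = g + h
Step 3: On |z| = 4: |g| = 1024 and |h| <= 128 + 2 = 130
Step 4: Since 1024 > 130, |h| < |g| on |z| = 4, so by Rouche f has the same number of zeros as g inside |z| < 4
Step 5: g(z) = z^5 has 5 zeros (all at the origin) inside |z| < 4. Answer = 5

5


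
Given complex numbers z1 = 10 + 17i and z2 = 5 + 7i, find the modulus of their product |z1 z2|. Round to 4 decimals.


Step 1: |z1| = sqrt(10^2 + 17^2) = sqrt(389)
Step 2: |z2| = sqrt(5^2 + 7^2) = sqrt(74)
Step 3: |z1*z2| = |z1|*|z2| = sqrt(389) * sqrt(74) = sqrt(389 * 74) = sqrt(28786)
Step 4: = 169.6644

169.6644


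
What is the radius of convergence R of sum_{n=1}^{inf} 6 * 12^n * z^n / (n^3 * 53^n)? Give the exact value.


Step 1: General term a_n = 6 * 12^n / (n^3 * 53^n)
Step 2: By the root test, |a_n|^(1/n) = 6^(1/n) * 12 / (n^(3/n) * 53) -> 12/53 as n -> infinity (since 6^(1/n) -> 1 and n^(3/n) -> 1)
Step 3: R = 1/lim|a_n|^(1/n) = 53/12

53/12


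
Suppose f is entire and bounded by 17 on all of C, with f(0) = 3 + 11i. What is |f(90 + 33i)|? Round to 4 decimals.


Step 1: By Liouville's theorem, a bounded entire function is constant.
Step 2: f(z) = f(0) = 3 + 11i for all z.
Step 3: |f(w)| = |3 + 11i| = sqrt(9 + 121)
Step 4: = 11.4018

11.4018


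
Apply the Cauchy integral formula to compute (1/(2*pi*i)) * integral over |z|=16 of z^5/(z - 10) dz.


Step 1: f(z) = z^5, a = 10 is inside |z| = 16
Step 2: By Cauchy integral formula: (1/(2pi*i)) * integral = f(a)
Step 3: f(10) = 10^5 = 100000

100000


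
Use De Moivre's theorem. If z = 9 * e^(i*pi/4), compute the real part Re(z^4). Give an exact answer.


Step 1: By De Moivre's theorem, z^4 = 9^4 * e^(i*4*pi/4) = 6561 * (cos(pi) + i*sin(pi))
Step 2: |z|^4 = 9^4 = 6561
Step 3: The angle pi already lies in [0, 2*pi)
Step 4: cos(pi) = -1
Step 5: Re(z^4) = 6561 * (-1) = -6561

-6561


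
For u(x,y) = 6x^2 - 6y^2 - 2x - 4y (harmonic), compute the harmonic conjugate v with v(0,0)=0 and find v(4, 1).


Step 1: v_x = -u_y = 12y + 4
Step 2: v_y = u_x = 12x - 2
Step 3: v = 12xy + 4x - 2y + C
Step 4: v(0,0) = 0 => C = 0
Step 5: v(4, 1) = 62

62


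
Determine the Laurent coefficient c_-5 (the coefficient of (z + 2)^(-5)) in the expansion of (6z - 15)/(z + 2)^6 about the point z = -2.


Step 1: Write the numerator in powers of (z + 2): 6z - 15 = 6(z + 2) + (6*(-2) - 15) = 6(z + 2) - 27
Step 2: Divide by (z + 2)^6: f(z) = -27(z + 2)^(-6) + 6(z + 2)^(-5)
Step 3: This finite sum is the Laurent series of f about z = -2.
Step 4: Coefficient of (z + 2)^(-5) = coefficient of (z + 2) in the re-centred numerator = 6

6


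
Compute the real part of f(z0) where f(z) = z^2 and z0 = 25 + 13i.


Step 1: z0 = 25 + 13i
Step 2: z0^2 = 25^2 - 13^2 + 650i
Step 3: real part = 625 - 169 = 456

456


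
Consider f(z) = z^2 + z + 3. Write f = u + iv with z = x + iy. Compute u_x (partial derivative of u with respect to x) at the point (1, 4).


Step 1: f(z) = (x+iy)^2 + (x+iy) + 3
Step 2: u = (x^2 - y^2) + x + 3
Step 3: u_x = 2x + 1
Step 4: At (1, 4): u_x = 2 + 1 = 3

3


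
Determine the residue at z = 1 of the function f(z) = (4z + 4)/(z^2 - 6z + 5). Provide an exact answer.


Step 1: Q(z) = z^2 - 6z + 5 = (z - 1)(z - 5)
Step 2: Q'(z) = 2z - 6
Step 3: Q'(1) = -4, P(1) = 8
Step 4: Res = P(1)/Q'(1) = 8/(-4) = -2

-2


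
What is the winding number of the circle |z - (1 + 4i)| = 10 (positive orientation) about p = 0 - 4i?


Step 1: Center c = (1, 4), radius = 10
Step 2: |p - c|^2 = (-1)^2 + (-8)^2 = 65
Step 3: r^2 = 100
Step 4: |p-c| < r so winding number = 1

1


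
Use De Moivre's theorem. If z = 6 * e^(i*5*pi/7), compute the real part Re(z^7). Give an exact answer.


Step 1: By De Moivre's theorem, z^7 = 6^7 * e^(i*7*5*pi/7) = 279936 * (cos(5*pi) + i*sin(5*pi))
Step 2: |z|^7 = 6^7 = 279936
Step 3: Reduce the angle mod 2*pi: 5*pi - 4*pi = pi
Step 4: cos(pi) = -1
Step 5: Re(z^7) = 279936 * (-1) = -279936

-279936


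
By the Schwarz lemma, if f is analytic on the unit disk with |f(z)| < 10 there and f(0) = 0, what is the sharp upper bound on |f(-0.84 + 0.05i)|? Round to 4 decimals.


Step 1: g = f/10 maps D -> D with g(0) = 0, so by the Schwarz lemma |g(z)| <= |z|, i.e. |f(z)| <= 10|z|; this is sharp (f(z) = 10z).
Step 2: |z0|^2 = (-0.84)^2 + 0.05^2 = 0.7081
Step 3: |z0| = sqrt(0.7081) = 0.841487
Step 4: Best bound = 10 * |z0| = 10 * 0.841487 = 8.4149

8.4149


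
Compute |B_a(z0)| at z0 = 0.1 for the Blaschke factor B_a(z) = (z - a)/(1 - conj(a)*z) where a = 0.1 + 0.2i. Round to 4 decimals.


Step 1: Numerator z0 - a = 0.1 - (0.1 + 0.2i) = 0 - 0.2i
Step 2: Denominator 1 - conj(a)*z0 = 1 - (0.1 - 0.2i)*0.1 = 0.99 + 0.02i
Step 3: |z0 - a|^2 = 0^2 + (-0.2)^2 = 0.04; |1 - conj(a)*z0|^2 = 0.99^2 + 0.02^2 = 0.9805
Step 4: |B_a(0.1)| = sqrt(0.04 / 0.9805) = sqrt(0.040796)
Step 5: = 0.202

0.202


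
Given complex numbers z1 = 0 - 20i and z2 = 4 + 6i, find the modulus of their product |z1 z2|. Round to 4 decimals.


Step 1: |z1| = sqrt(0^2 + (-20)^2) = sqrt(400)
Step 2: |z2| = sqrt(4^2 + 6^2) = sqrt(52)
Step 3: |z1*z2| = |z1|*|z2| = sqrt(400) * sqrt(52) = sqrt(400 * 52) = sqrt(20800)
Step 4: = 144.2221

144.2221


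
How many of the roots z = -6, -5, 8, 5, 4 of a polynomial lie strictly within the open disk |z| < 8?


Step 1: Check each root:
  z = -6: |-6| = 6 < 8
  z = -5: |-5| = 5 < 8
  z = 8: |8| = 8 >= 8
  z = 5: |5| = 5 < 8
  z = 4: |4| = 4 < 8
Step 2: Count = 4

4


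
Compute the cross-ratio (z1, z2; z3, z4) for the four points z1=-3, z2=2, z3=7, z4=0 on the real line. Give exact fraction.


Step 1: (z1-z3)(z2-z4) = (-10) * 2 = -20
Step 2: (z1-z4)(z2-z3) = (-3) * (-5) = 15
Step 3: Cross-ratio = -20/15 = -4/3

-4/3


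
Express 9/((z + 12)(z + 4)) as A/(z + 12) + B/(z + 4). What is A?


Step 1: Multiply both sides by (z + 12) and set z = -12
Step 2: A = 9 / (-12 + 4)
Step 3: A = 9 / (-8)
Step 4: A = -9/8

-9/8


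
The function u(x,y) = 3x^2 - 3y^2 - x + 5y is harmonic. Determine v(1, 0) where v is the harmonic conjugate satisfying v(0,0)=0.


Step 1: v_x = -u_y = 6y - 5
Step 2: v_y = u_x = 6x - 1
Step 3: v = 6xy - 5x - y + C
Step 4: v(0,0) = 0 => C = 0
Step 5: v(1, 0) = -5

-5


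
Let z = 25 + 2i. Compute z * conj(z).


Step 1: conj(z) = 25 - 2i
Step 2: z * conj(z) = 25^2 + 2^2
Step 3: = 625 + 4 = 629

629


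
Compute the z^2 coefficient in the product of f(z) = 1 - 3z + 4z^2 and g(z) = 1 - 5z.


Step 1: z^2 term in f*g comes from: (1)*(0) + (-3z)*(-5z) + (4z^2)*(1)
Step 2: = 0 + 15 + 4
Step 3: = 19

19


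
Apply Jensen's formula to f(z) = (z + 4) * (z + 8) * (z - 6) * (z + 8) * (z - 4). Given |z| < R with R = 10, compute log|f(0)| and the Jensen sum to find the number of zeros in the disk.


Jensen's formula: (1/2pi)*integral log|f(Re^it)|dt = log|f(0)| + sum_{|a_k|<R} log(R/|a_k|)
Step 1: f(0) = 4 * 8 * (-6) * 8 * (-4) = 6144
Step 2: log|f(0)| = log|-4| + log|-8| + log|6| + log|-8| + log|4| = 8.7232
Step 3: Zeros inside |z| < 10: -4, -8, 6, -8, 4
Step 4: Jensen sum = log(10/4) + log(10/8) + log(10/6) + log(10/8) + log(10/4) = 2.7897
Step 5: n(R) = number of terms in the Jensen sum = count of zeros inside |z| < 10 = 5

5


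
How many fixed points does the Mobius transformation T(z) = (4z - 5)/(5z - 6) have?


Step 1: Fixed points satisfy T(z) = z
Step 2: 5z^2 - 10z + 5 = 0
Step 3: Discriminant = (-10)^2 - 4*5*5 = 0
Step 4: Number of fixed points = 1

1


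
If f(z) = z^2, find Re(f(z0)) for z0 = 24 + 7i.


Step 1: z0 = 24 + 7i
Step 2: z0^2 = 24^2 - 7^2 + 336i
Step 3: real part = 576 - 49 = 527

527


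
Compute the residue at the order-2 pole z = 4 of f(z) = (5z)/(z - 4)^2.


Step 1: Pole of order 2 at z = 4
Step 2: Res = lim d/dz [(z - 4)^2 * f(z)] as z -> 4
Step 3: (z - 4)^2 * f(z) = 5z
Step 4: d/dz[5z] = 5

5


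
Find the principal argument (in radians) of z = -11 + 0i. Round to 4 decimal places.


Step 1: z = -11 + 0i
Step 2: arg(z) = atan2(0, -11)
Step 3: arg(z) = 3.1416

3.1416


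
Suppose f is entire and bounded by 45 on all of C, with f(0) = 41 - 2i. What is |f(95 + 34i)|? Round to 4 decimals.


Step 1: By Liouville's theorem, a bounded entire function is constant.
Step 2: f(z) = f(0) = 41 - 2i for all z.
Step 3: |f(w)| = |41 - 2i| = sqrt(1681 + 4)
Step 4: = 41.0488

41.0488


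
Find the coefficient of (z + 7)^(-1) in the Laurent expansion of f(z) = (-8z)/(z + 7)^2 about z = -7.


Step 1: Write the numerator in powers of (z + 7): -8z = -8(z + 7) + (-8*(-7) + 0) = -8(z + 7) + 56
Step 2: Divide by (z + 7)^2: f(z) = 56(z + 7)^(-2) - 8(z + 7)^(-1)
Step 3: This finite sum is the Laurent series of f about z = -7.
Step 4: Coefficient of (z + 7)^(-1) = coefficient of (z + 7) in the re-centred numerator = -8

-8


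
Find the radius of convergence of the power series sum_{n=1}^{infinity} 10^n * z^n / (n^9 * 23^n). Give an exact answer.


Step 1: General term a_n = 10^n / (n^9 * 23^n)
Step 2: By the root test, |a_n|^(1/n) = 10 / (n^(9/n) * 23) -> 10/23 as n -> infinity (since n^(9/n) -> 1)
Step 3: R = 1/lim|a_n|^(1/n) = 23/10

23/10
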